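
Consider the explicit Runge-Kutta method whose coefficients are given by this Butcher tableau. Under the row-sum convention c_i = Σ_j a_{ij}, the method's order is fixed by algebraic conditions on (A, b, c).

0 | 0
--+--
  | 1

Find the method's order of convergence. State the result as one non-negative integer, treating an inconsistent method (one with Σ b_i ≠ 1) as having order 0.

b = (1)
c = (0)
Σ b_i: 1·1 = 1 ✓; 1 stage ⇒ order 1.

1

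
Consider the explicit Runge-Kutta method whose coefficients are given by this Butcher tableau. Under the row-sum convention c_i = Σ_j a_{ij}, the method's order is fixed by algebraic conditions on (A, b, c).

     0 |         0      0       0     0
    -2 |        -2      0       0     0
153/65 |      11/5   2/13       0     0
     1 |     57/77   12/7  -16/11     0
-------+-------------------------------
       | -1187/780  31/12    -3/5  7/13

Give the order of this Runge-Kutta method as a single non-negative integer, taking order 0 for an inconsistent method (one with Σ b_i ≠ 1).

1

b = (-1187/780, 31/12, -3/5, 7/13)
c = (0, -2, 153/65, 1)
Ac = (0, 0, -4/13, -34296/5005)
Σ b_i: (-1187/780)·1 + 31/12·1 + (-3/5)·1 + 7/13·1 = 1 ✓
b·c: 31/12·(-2) + (-3/5)·153/65 + 7/13·1 = -11779/1950 ≠ 1/2 ⇒ order 1.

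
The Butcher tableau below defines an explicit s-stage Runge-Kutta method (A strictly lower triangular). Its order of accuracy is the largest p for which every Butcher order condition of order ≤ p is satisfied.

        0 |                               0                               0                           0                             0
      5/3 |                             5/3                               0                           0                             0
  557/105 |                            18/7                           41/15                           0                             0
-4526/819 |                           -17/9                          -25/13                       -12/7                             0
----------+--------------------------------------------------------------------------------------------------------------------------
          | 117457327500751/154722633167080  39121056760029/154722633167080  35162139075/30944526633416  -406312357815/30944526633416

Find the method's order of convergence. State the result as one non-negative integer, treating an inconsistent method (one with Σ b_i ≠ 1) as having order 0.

b = (117457327500751/154722633167080, 39121056760029/154722633167080, 35162139075/30944526633416, -406312357815/30944526633416)
c = (0, 5/3, 557/105, -4526/819)
Ac = (0, 0, 41/9, -117517/9555)
Σ b_i: 117457327500751/154722633167080·1 + 39121056760029/154722633167080·1 + 35162139075/30944526633416·1 + (-406312357815/30944526633416)·1 = 1 ✓
b·c: 39121056760029/154722633167080·5/3 + 35162139075/30944526633416·557/105 + (-406312357815/30944526633416)·(-4526/819) = 1/2 ✓
b·c²: 39121056760029/154722633167080·25/9 + 35162139075/30944526633416·310249/11025 + (-406312357815/30944526633416)·20484676/670761 = 1/3 ✓
b·Ac: 35162139075/30944526633416·41/9 + (-406312357815/30944526633416)·(-117517/9555) = 1/6 ✓
b·c³: 39121056760029/154722633167080·125/27 + 35162139075/30944526633416·172808693/1157625 + (-406312357815/30944526633416)·(-92713643576/549353259) = 675951238824867779/190076754845757780 ≠ 1/4 ⇒ order 3.
b·(c∘Ac): 35162139075/30944526633416·22837/945 + (-406312357815/30944526633416)·531881942/7825545 = -1686274454771237/1949505177905208 ≠ 1/8
b·Ac²: 35162139075/30944526633416·205/27 + (-406312357815/30944526633416)·(-53758219/1003275) = 1735516078739389/2436881472381510 ≠ 1/12
b·A²c: (-406312357815/30944526633416)·(-164/21) = 793276508115/7736131658354 ≠ 1/24

3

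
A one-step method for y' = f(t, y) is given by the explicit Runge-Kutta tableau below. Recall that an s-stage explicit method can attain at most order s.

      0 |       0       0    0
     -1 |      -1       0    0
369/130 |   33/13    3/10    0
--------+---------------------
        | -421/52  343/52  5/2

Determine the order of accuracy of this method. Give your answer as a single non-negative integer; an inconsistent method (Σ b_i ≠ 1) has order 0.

b = (-421/52, 343/52, 5/2)
c = (0, -1, 369/130)
Ac = (0, 0, -3/10)
Σ b_i: (-421/52)·1 + 343/52·1 + 5/2·1 = 1 ✓
b·c: 343/52·(-1) + 5/2·369/130 = 1/2 ✓
b·c²: 343/52·1 + 5/2·136161/16900 = 180751/6760 ≠ 1/3 ⇒ order 2.
b·Ac: 5/2·(-3/10) = -3/4 ≠ 1/6

2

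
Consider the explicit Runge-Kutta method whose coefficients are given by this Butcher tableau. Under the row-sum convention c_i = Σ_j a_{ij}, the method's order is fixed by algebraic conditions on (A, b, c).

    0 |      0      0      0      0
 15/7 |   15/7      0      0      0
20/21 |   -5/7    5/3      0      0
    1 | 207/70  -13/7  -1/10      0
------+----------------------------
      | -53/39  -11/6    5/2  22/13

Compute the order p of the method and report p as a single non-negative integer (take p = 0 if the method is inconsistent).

b = (-53/39, -11/6, 5/2, 22/13)
c = (0, 15/7, 20/21, 1)
Ac = (0, 0, 25/7, -599/147)
Σ b_i: (-53/39)·1 + (-11/6)·1 + 5/2·1 + 22/13·1 = 1 ✓
b·c: (-11/6)·15/7 + 5/2·20/21 + 22/13·1 = 79/546 ≠ 1/2 ⇒ order 1.

1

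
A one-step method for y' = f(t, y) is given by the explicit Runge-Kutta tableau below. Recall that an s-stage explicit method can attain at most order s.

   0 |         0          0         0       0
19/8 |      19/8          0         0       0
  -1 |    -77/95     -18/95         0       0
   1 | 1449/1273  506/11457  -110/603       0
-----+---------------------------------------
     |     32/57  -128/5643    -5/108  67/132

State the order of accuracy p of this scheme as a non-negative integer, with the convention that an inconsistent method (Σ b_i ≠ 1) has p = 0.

4

b = (32/57, -128/5643, -5/108, 67/132)
c = (0, 19/8, -1, 1)
Ac = (0, 0, -9/20, 77/268)
Σ b_i: 32/57·1 + (-128/5643)·1 + (-5/108)·1 + 67/132·1 = 1 ✓
b·c: (-128/5643)·19/8 + (-5/108)·(-1) + 67/132·1 = 1/2 ✓
b·c²: (-128/5643)·361/64 + (-5/108)·1 + 67/132·1 = 1/3 ✓
b·Ac: (-5/108)·(-9/20) + 67/132·77/268 = 1/6 ✓
b·c³: (-128/5643)·6859/512 + (-5/108)·(-1) + 67/132·1 = 1/4 ✓
b·(c∘Ac): (-5/108)·9/20 + 67/132·77/268 = 1/8 ✓
b·Ac²: (-5/108)·(-171/160) + 67/132·143/2144 = 1/12 ✓
b·A²c: 67/132·11/134 = 1/24 ✓; 4 stages ⇒ order 4.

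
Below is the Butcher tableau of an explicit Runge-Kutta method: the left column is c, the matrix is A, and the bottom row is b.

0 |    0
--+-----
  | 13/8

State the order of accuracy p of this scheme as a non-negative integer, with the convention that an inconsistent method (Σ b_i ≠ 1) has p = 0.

0

b = (13/8)
c = (0)
Σ b_i: 13/8·1 = 13/8 ≠ 1 ⇒ order 0.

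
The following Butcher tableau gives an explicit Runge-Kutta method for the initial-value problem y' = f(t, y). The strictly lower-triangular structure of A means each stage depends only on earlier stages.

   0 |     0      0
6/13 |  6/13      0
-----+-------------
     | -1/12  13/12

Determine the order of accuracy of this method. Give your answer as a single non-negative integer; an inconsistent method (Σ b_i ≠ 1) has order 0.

b = (-1/12, 13/12)
c = (0, 6/13)
Σ b_i: (-1/12)·1 + 13/12·1 = 1 ✓
b·c: 13/12·6/13 = 1/2 ✓; 2 stages ⇒ order 2.

2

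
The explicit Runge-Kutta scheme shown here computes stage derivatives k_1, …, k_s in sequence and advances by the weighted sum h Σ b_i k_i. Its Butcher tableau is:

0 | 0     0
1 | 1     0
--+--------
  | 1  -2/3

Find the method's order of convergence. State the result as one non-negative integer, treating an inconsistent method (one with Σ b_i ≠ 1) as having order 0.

b = (1, -2/3)
c = (0, 1)
Σ b_i: 1·1 + (-2/3)·1 = 1/3 ≠ 1 ⇒ order 0.

0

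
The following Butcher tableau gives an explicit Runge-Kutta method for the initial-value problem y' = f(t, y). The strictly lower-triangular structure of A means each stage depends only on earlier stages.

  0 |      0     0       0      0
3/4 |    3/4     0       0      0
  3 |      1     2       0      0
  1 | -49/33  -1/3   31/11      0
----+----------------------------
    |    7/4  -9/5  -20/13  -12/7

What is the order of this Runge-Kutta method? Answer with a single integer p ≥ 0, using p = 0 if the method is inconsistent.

0

b = (7/4, -9/5, -20/13, -12/7)
c = (0, 3/4, 3, 1)
Ac = (0, 0, 3/2, 361/44)
Σ b_i: 7/4·1 + (-9/5)·1 + (-20/13)·1 + (-12/7)·1 = -6011/1820 ≠ 1 ⇒ order 0.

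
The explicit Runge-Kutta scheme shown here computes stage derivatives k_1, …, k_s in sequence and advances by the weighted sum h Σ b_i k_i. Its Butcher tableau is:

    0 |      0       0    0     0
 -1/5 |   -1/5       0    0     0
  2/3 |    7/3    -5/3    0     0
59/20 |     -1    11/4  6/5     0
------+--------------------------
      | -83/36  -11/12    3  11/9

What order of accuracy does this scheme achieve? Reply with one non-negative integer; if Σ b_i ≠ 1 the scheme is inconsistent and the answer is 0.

b = (-83/36, -11/12, 3, 11/9)
c = (0, -1/5, 2/3, 59/20)
Ac = (0, 0, 1/3, 1/4)
Σ b_i: (-83/36)·1 + (-11/12)·1 + 3·1 + 11/9·1 = 1 ✓
b·c: (-11/12)·(-1/5) + 3·2/3 + 11/9·59/20 = 521/90 ≠ 1/2 ⇒ order 1.

1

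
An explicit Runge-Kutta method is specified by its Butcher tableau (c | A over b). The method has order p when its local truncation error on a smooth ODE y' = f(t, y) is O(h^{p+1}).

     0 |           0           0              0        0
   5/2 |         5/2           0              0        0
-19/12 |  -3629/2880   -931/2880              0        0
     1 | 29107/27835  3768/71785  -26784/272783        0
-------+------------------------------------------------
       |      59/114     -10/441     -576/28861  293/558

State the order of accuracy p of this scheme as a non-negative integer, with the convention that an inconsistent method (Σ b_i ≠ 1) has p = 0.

b = (59/114, -10/441, -576/28861, 293/558)
c = (0, 5/2, -19/12, 1)
Ac = (0, 0, -931/1152, 84/293)
Σ b_i: 59/114·1 + (-10/441)·1 + (-576/28861)·1 + 293/558·1 = 1 ✓
b·c: (-10/441)·5/2 + (-576/28861)·(-19/12) + 293/558·1 = 1/2 ✓
b·c²: (-10/441)·25/4 + (-576/28861)·361/144 + 293/558·1 = 1/3 ✓
b·Ac: (-576/28861)·(-931/1152) + 293/558·84/293 = 1/6 ✓
b·c³: (-10/441)·125/8 + (-576/28861)·(-6859/1728) + 293/558·1 = 1/4 ✓
b·(c∘Ac): (-576/28861)·17689/13824 + 293/558·84/293 = 1/8 ✓
b·Ac²: (-576/28861)·(-4655/2304) + 293/558·24/293 = 1/12 ✓
b·A²c: 293/558·93/1172 = 1/24 ✓; 4 stages ⇒ order 4.

4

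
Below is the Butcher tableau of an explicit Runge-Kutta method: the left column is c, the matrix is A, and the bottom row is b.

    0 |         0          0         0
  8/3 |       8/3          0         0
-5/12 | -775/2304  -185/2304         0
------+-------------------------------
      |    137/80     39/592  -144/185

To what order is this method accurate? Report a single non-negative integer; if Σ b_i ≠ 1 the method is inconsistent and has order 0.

3

b = (137/80, 39/592, -144/185)
c = (0, 8/3, -5/12)
Ac = (0, 0, -185/864)
Σ b_i: 137/80·1 + 39/592·1 + (-144/185)·1 = 1 ✓
b·c: 39/592·8/3 + (-144/185)·(-5/12) = 1/2 ✓
b·c²: 39/592·64/9 + (-144/185)·25/144 = 1/3 ✓
b·Ac: (-144/185)·(-185/864) = 1/6 ✓; 3 stages ⇒ order 3.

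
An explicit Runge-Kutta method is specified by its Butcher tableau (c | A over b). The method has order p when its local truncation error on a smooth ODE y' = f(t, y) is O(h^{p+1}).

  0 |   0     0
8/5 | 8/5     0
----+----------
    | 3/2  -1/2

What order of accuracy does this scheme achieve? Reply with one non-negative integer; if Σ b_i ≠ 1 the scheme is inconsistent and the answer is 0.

b = (3/2, -1/2)
c = (0, 8/5)
Σ b_i: 3/2·1 + (-1/2)·1 = 1 ✓
b·c: (-1/2)·8/5 = -4/5 ≠ 1/2 ⇒ order 1.

1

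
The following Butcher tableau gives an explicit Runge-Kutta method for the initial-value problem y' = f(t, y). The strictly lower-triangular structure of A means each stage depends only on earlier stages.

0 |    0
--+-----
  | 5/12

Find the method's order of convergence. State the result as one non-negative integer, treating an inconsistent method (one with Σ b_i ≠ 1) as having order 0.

0

b = (5/12)
c = (0)
Σ b_i: 5/12·1 = 5/12 ≠ 1 ⇒ order 0.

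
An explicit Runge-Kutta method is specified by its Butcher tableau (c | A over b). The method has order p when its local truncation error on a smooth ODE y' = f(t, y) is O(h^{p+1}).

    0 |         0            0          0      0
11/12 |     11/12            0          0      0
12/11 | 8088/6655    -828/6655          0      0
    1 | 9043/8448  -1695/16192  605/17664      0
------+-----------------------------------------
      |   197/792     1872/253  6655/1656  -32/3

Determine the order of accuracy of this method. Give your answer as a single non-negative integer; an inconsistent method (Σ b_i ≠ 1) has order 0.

4

b = (197/792, 1872/253, 6655/1656, -32/3)
c = (0, 11/12, 12/11, 1)
Ac = (0, 0, -69/605, -15/256)
Σ b_i: 197/792·1 + 1872/253·1 + 6655/1656·1 + (-32/3)·1 = 1 ✓
b·c: 1872/253·11/12 + 6655/1656·12/11 + (-32/3)·1 = 1/2 ✓
b·c²: 1872/253·121/144 + 6655/1656·144/121 + (-32/3)·1 = 1/3 ✓
b·Ac: 6655/1656·(-69/605) + (-32/3)·(-15/256) = 1/6 ✓
b·c³: 1872/253·1331/1728 + 6655/1656·1728/1331 + (-32/3)·1 = 1/4 ✓
b·(c∘Ac): 6655/1656·(-828/6655) + (-32/3)·(-15/256) = 1/8 ✓
b·Ac²: 6655/1656·(-23/220) + (-32/3)·(-145/3072) = 1/12 ✓
b·A²c: (-32/3)·(-1/256) = 1/24 ✓; 4 stages ⇒ order 4.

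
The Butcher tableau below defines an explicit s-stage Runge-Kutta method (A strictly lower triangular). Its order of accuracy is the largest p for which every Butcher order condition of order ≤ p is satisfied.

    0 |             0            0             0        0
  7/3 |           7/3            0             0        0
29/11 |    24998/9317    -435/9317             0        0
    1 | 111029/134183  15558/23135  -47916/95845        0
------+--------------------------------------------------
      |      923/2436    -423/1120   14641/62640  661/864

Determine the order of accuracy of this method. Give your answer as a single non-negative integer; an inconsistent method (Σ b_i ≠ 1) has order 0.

4

b = (923/2436, -423/1120, 14641/62640, 661/864)
c = (0, 7/3, 29/11, 1)
Ac = (0, 0, -145/1331, 166/661)
Σ b_i: 923/2436·1 + (-423/1120)·1 + 14641/62640·1 + 661/864·1 = 1 ✓
b·c: (-423/1120)·7/3 + 14641/62640·29/11 + 661/864·1 = 1/2 ✓
b·c²: (-423/1120)·49/9 + 14641/62640·841/121 + 661/864·1 = 1/3 ✓
b·Ac: 14641/62640·(-145/1331) + 661/864·166/661 = 1/6 ✓
b·c³: (-423/1120)·343/27 + 14641/62640·24389/1331 + 661/864·1 = 1/4 ✓
b·(c∘Ac): 14641/62640·(-4205/14641) + 661/864·166/661 = 1/8 ✓
b·Ac²: 14641/62640·(-1015/3993) + 661/864·370/1983 = 1/12 ✓
b·A²c: 661/864·36/661 = 1/24 ✓; 4 stages ⇒ order 4.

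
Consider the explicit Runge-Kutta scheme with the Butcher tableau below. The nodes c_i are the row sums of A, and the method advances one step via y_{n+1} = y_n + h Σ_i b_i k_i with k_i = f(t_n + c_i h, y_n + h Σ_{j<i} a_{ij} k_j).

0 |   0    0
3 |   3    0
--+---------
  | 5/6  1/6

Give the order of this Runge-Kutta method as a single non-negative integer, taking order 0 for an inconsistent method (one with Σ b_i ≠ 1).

b = (5/6, 1/6)
c = (0, 3)
Σ b_i: 5/6·1 + 1/6·1 = 1 ✓
b·c: 1/6·3 = 1/2 ✓; 2 stages ⇒ order 2.

2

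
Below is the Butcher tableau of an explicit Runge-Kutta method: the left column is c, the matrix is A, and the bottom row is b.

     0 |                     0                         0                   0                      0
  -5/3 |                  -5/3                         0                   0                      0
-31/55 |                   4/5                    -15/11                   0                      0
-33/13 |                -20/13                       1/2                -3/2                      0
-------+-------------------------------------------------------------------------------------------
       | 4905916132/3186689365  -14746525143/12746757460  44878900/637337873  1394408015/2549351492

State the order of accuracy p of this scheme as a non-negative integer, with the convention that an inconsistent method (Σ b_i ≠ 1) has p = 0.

b = (4905916132/3186689365, -14746525143/12746757460, 44878900/637337873, 1394408015/2549351492)
c = (0, -5/3, -31/55, -33/13)
Ac = (0, 0, 25/11, 2/165)
Σ b_i: 4905916132/3186689365·1 + (-14746525143/12746757460)·1 + 44878900/637337873·1 + 1394408015/2549351492·1 = 1 ✓
b·c: (-14746525143/12746757460)·(-5/3) + 44878900/637337873·(-31/55) + 1394408015/2549351492·(-33/13) = 1/2 ✓
b·c²: (-14746525143/12746757460)·25/9 + 44878900/637337873·961/3025 + 1394408015/2549351492·1089/169 = 1/3 ✓
b·Ac: 44878900/637337873·25/11 + 1394408015/2549351492·2/165 = 1/6 ✓
b·c³: (-14746525143/12746757460)·(-125/27) + 44878900/637337873·(-29791/166375) + 1394408015/2549351492·(-35937/2197) = -29558245141409/8202538425510 ≠ 1/4 ⇒ order 3.
b·(c∘Ac): 44878900/637337873·(-155/121) + 1394408015/2549351492·(-2/65) = -136431431/1274675746 ≠ 1/8
b·Ac²: 44878900/637337873·(-125/33) + 1394408015/2549351492·24839/27225 = 293148262447/1261928988540 ≠ 1/12
b·A²c: 1394408015/2549351492·(-75/22) = -9507327375/5098702984 ≠ 1/24

3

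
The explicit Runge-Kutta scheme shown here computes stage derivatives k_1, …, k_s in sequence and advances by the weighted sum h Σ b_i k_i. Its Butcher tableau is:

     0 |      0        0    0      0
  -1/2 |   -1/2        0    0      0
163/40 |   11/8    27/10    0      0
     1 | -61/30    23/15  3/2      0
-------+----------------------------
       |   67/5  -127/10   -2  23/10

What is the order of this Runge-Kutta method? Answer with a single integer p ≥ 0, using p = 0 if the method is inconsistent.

b = (67/5, -127/10, -2, 23/10)
c = (0, -1/2, 163/40, 1)
Ac = (0, 0, -27/20, 1283/240)
Σ b_i: 67/5·1 + (-127/10)·1 + (-2)·1 + 23/10·1 = 1 ✓
b·c: (-127/10)·(-1/2) + (-2)·163/40 + 23/10·1 = 1/2 ✓
b·c²: (-127/10)·1/4 + (-2)·26569/1600 + 23/10·1 = -27269/800 ≠ 1/3 ⇒ order 2.
b·Ac: (-2)·(-27/20) + 23/10·1283/240 = 35989/2400 ≠ 1/6

2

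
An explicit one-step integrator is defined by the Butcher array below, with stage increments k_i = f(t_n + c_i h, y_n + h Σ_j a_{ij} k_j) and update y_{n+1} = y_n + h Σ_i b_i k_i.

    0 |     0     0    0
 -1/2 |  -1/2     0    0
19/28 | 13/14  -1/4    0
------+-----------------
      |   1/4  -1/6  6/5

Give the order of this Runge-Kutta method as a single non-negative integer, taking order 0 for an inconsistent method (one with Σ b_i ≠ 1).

b = (1/4, -1/6, 6/5)
c = (0, -1/2, 19/28)
Ac = (0, 0, 1/8)
Σ b_i: 1/4·1 + (-1/6)·1 + 6/5·1 = 77/60 ≠ 1 ⇒ order 0.

0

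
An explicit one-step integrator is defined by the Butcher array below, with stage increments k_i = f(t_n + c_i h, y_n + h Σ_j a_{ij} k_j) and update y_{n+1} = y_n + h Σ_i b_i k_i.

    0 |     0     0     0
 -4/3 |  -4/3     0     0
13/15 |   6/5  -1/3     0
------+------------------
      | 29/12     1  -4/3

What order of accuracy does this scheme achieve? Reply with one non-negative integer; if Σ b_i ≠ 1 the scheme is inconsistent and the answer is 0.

0

b = (29/12, 1, -4/3)
c = (0, -4/3, 13/15)
Ac = (0, 0, 4/9)
Σ b_i: 29/12·1 + 1·1 + (-4/3)·1 = 25/12 ≠ 1 ⇒ order 0.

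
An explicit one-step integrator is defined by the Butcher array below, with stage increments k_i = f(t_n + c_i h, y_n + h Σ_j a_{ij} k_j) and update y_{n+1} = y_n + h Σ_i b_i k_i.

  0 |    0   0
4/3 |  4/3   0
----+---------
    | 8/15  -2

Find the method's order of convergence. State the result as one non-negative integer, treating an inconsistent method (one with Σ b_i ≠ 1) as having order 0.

b = (8/15, -2)
c = (0, 4/3)
Σ b_i: 8/15·1 + (-2)·1 = -22/15 ≠ 1 ⇒ order 0.

0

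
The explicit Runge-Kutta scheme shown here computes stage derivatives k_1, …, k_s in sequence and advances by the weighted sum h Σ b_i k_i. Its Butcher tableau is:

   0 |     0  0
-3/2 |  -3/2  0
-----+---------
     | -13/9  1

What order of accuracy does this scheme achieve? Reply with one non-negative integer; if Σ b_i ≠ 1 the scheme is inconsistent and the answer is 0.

b = (-13/9, 1)
c = (0, -3/2)
Σ b_i: (-13/9)·1 + 1·1 = -4/9 ≠ 1 ⇒ order 0.

0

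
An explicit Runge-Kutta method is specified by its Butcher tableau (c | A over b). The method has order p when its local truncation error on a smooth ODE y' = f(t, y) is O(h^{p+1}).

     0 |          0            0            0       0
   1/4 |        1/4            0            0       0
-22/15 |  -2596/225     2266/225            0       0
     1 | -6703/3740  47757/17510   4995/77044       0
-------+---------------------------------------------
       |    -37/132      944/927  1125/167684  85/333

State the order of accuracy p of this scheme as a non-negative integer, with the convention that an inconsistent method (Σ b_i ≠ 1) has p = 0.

b = (-37/132, 944/927, 1125/167684, 85/333)
c = (0, 1/4, -22/15, 1)
Ac = (0, 0, 1133/450, 399/680)
Σ b_i: (-37/132)·1 + 944/927·1 + 1125/167684·1 + 85/333·1 = 1 ✓
b·c: 944/927·1/4 + 1125/167684·(-22/15) + 85/333·1 = 1/2 ✓
b·c²: 944/927·1/16 + 1125/167684·484/225 + 85/333·1 = 1/3 ✓
b·Ac: 1125/167684·1133/450 + 85/333·399/680 = 1/6 ✓
b·c³: 944/927·1/64 + 1125/167684·(-10648/3375) + 85/333·1 = 1/4 ✓
b·(c∘Ac): 1125/167684·(-12463/3375) + 85/333·399/680 = 1/8 ✓
b·Ac²: 1125/167684·1133/1800 + 85/333·843/2720 = 1/12 ✓
b·A²c: 85/333·111/680 = 1/24 ✓; 4 stages ⇒ order 4.

4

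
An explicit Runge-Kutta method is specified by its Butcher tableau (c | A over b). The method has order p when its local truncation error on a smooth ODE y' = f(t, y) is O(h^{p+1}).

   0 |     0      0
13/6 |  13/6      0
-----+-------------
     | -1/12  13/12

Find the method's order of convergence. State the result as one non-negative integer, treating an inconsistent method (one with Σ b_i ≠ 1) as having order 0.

1

b = (-1/12, 13/12)
c = (0, 13/6)
Σ b_i: (-1/12)·1 + 13/12·1 = 1 ✓
b·c: 13/12·13/6 = 169/72 ≠ 1/2 ⇒ order 1.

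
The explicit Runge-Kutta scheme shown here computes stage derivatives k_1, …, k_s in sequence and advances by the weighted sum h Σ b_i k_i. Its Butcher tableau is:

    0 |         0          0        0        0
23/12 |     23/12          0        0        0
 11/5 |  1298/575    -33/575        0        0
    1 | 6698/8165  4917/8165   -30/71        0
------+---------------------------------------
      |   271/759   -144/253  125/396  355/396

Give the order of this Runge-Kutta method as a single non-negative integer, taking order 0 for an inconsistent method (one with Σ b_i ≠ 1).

4

b = (271/759, -144/253, 125/396, 355/396)
c = (0, 23/12, 11/5, 1)
Ac = (0, 0, -11/100, 319/1420)
Σ b_i: 271/759·1 + (-144/253)·1 + 125/396·1 + 355/396·1 = 1 ✓
b·c: (-144/253)·23/12 + 125/396·11/5 + 355/396·1 = 1/2 ✓
b·c²: (-144/253)·529/144 + 125/396·121/25 + 355/396·1 = 1/3 ✓
b·Ac: 125/396·(-11/100) + 355/396·319/1420 = 1/6 ✓
b·c³: (-144/253)·12167/1728 + 125/396·1331/125 + 355/396·1 = 1/4 ✓
b·(c∘Ac): 125/396·(-121/500) + 355/396·319/1420 = 1/8 ✓
b·Ac²: 125/396·(-253/1200) + 355/396·2849/17040 = 1/12 ✓
b·A²c: 355/396·33/710 = 1/24 ✓; 4 stages ⇒ order 4.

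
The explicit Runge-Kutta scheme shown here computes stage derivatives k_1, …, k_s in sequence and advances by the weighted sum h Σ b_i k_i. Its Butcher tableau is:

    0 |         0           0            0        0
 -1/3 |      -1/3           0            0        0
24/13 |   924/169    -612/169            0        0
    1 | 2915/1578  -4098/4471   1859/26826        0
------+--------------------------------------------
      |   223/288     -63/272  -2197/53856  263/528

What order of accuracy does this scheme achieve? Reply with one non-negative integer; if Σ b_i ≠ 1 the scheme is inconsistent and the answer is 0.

b = (223/288, -63/272, -2197/53856, 263/528)
c = (0, -1/3, 24/13, 1)
Ac = (0, 0, 204/169, 114/263)
Σ b_i: 223/288·1 + (-63/272)·1 + (-2197/53856)·1 + 263/528·1 = 1 ✓
b·c: (-63/272)·(-1/3) + (-2197/53856)·24/13 + 263/528·1 = 1/2 ✓
b·c²: (-63/272)·1/9 + (-2197/53856)·576/169 + 263/528·1 = 1/3 ✓
b·Ac: (-2197/53856)·204/169 + 263/528·114/263 = 1/6 ✓
b·c³: (-63/272)·(-1/27) + (-2197/53856)·13824/2197 + 263/528·1 = 1/4 ✓
b·(c∘Ac): (-2197/53856)·4896/2197 + 263/528·114/263 = 1/8 ✓
b·Ac²: (-2197/53856)·(-68/169) + 263/528·106/789 = 1/12 ✓
b·A²c: 263/528·22/263 = 1/24 ✓; 4 stages ⇒ order 4.

4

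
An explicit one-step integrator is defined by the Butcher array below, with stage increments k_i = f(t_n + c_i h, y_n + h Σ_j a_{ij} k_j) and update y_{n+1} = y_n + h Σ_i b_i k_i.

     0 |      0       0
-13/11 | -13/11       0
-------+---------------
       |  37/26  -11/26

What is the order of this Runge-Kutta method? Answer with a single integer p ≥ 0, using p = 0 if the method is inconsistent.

b = (37/26, -11/26)
c = (0, -13/11)
Σ b_i: 37/26·1 + (-11/26)·1 = 1 ✓
b·c: (-11/26)·(-13/11) = 1/2 ✓; 2 stages ⇒ order 2.

2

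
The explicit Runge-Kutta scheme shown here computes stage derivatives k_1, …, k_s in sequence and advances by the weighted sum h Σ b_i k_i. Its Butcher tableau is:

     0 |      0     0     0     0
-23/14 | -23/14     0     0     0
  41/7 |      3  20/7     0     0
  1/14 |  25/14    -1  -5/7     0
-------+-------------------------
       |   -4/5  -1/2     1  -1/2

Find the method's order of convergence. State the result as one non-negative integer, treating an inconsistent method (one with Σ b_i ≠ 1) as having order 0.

b = (-4/5, -1/2, 1, -1/2)
c = (0, -23/14, 41/7, 1/14)
Ac = (0, 0, -230/49, -249/98)
Σ b_i: (-4/5)·1 + (-1/2)·1 + 1·1 + (-1/2)·1 = -4/5 ≠ 1 ⇒ order 0.

0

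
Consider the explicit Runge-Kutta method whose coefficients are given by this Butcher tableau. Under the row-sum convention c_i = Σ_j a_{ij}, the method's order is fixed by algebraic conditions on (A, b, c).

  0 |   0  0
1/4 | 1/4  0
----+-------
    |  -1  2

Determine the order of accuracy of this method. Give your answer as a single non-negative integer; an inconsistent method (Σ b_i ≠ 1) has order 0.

2

b = (-1, 2)
c = (0, 1/4)
Σ b_i: (-1)·1 + 2·1 = 1 ✓
b·c: 2·1/4 = 1/2 ✓; 2 stages ⇒ order 2.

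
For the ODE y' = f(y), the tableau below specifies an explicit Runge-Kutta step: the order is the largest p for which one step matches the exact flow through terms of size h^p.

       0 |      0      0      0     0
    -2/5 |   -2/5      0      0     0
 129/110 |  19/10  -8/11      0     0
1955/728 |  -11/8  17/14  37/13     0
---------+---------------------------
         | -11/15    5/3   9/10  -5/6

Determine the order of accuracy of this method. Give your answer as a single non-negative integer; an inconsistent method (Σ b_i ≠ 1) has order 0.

b = (-11/15, 5/3, 9/10, -5/6)
c = (0, -2/5, 129/110, 1955/728)
Ac = (0, 0, 16/55, 28549/10010)
Σ b_i: (-11/15)·1 + 5/3·1 + 9/10·1 + (-5/6)·1 = 1 ✓
b·c: 5/3·(-2/5) + 9/10·129/110 + (-5/6)·1955/728 = -740371/400400 ≠ 1/2 ⇒ order 1.

1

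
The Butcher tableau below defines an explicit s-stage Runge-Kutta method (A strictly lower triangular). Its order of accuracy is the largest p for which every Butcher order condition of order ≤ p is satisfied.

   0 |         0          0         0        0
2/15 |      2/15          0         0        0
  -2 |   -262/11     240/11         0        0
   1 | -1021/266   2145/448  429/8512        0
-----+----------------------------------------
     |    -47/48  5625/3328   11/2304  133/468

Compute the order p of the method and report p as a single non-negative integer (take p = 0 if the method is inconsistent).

b = (-47/48, 5625/3328, 11/2304, 133/468)
c = (0, 2/15, -2, 1)
Ac = (0, 0, 32/11, 143/266)
Σ b_i: (-47/48)·1 + 5625/3328·1 + 11/2304·1 + 133/468·1 = 1 ✓
b·c: 5625/3328·2/15 + 11/2304·(-2) + 133/468·1 = 1/2 ✓
b·c²: 5625/3328·4/225 + 11/2304·4 + 133/468·1 = 1/3 ✓
b·Ac: 11/2304·32/11 + 133/468·143/266 = 1/6 ✓
b·c³: 5625/3328·8/3375 + 11/2304·(-8) + 133/468·1 = 1/4 ✓
b·(c∘Ac): 11/2304·(-64/11) + 133/468·143/266 = 1/8 ✓
b·Ac²: 11/2304·64/165 + 133/468·572/1995 = 1/12 ✓
b·A²c: 133/468·39/266 = 1/24 ✓; 4 stages ⇒ order 4.

4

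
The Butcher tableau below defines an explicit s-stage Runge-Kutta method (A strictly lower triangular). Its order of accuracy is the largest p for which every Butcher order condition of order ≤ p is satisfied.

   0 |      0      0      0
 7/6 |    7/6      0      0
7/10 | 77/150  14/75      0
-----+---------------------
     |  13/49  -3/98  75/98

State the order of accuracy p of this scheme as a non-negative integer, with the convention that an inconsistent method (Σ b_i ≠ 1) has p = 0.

3

b = (13/49, -3/98, 75/98)
c = (0, 7/6, 7/10)
Ac = (0, 0, 49/225)
Σ b_i: 13/49·1 + (-3/98)·1 + 75/98·1 = 1 ✓
b·c: (-3/98)·7/6 + 75/98·7/10 = 1/2 ✓
b·c²: (-3/98)·49/36 + 75/98·49/100 = 1/3 ✓
b·Ac: 75/98·49/225 = 1/6 ✓; 3 stages ⇒ order 3.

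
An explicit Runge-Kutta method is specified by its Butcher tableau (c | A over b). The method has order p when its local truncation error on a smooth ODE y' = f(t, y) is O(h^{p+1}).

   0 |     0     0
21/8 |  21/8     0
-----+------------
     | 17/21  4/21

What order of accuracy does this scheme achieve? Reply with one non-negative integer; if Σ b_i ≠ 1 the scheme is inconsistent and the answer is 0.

2

b = (17/21, 4/21)
c = (0, 21/8)
Σ b_i: 17/21·1 + 4/21·1 = 1 ✓
b·c: 4/21·21/8 = 1/2 ✓; 2 stages ⇒ order 2.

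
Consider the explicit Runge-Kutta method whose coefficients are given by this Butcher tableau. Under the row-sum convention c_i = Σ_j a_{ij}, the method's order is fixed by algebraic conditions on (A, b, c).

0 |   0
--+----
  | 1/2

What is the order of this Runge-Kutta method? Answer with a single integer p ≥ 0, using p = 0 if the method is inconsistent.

0

b = (1/2)
c = (0)
Σ b_i: 1/2·1 = 1/2 ≠ 1 ⇒ order 0.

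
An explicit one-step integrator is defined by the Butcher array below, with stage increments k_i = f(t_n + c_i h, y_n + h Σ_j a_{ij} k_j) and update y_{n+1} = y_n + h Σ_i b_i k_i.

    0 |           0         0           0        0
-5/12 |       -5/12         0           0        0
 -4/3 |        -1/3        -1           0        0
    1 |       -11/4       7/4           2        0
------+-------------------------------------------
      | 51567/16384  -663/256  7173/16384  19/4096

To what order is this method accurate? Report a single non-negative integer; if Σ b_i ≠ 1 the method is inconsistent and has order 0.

3

b = (51567/16384, -663/256, 7173/16384, 19/4096)
c = (0, -5/12, -4/3, 1)
Ac = (0, 0, 5/12, -163/48)
Σ b_i: 51567/16384·1 + (-663/256)·1 + 7173/16384·1 + 19/4096·1 = 1 ✓
b·c: (-663/256)·(-5/12) + 7173/16384·(-4/3) + 19/4096·1 = 1/2 ✓
b·c²: (-663/256)·25/144 + 7173/16384·16/9 + 19/4096·1 = 1/3 ✓
b·Ac: 7173/16384·5/12 + 19/4096·(-163/48) = 1/6 ✓
b·c³: (-663/256)·(-125/1728) + 7173/16384·(-64/27) + 19/4096·1 = -124715/147456 ≠ 1/4 ⇒ order 3.
b·(c∘Ac): 7173/16384·(-5/9) + 19/4096·(-163/48) = -50917/196608 ≠ 1/8
b·Ac²: 7173/16384·(-25/144) + 19/4096·247/64 = -119/2048 ≠ 1/12
b·A²c: 19/4096·5/6 = 95/24576 ≠ 1/24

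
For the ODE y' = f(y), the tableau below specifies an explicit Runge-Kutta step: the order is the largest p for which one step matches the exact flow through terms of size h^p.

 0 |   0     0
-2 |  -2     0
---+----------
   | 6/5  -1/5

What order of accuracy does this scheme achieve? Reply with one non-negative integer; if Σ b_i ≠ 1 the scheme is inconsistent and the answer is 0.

b = (6/5, -1/5)
c = (0, -2)
Σ b_i: 6/5·1 + (-1/5)·1 = 1 ✓
b·c: (-1/5)·(-2) = 2/5 ≠ 1/2 ⇒ order 1.

1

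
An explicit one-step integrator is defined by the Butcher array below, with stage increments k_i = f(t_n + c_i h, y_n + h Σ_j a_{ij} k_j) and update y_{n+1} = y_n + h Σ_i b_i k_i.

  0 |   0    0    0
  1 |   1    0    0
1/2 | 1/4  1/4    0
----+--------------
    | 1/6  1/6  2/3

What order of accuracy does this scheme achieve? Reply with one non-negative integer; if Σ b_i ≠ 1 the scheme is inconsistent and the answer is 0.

b = (1/6, 1/6, 2/3)
c = (0, 1, 1/2)
Ac = (0, 0, 1/4)
Σ b_i: 1/6·1 + 1/6·1 + 2/3·1 = 1 ✓
b·c: 1/6·1 + 2/3·1/2 = 1/2 ✓
b·c²: 1/6·1 + 2/3·1/4 = 1/3 ✓
b·Ac: 2/3·1/4 = 1/6 ✓; 3 stages ⇒ order 3.

3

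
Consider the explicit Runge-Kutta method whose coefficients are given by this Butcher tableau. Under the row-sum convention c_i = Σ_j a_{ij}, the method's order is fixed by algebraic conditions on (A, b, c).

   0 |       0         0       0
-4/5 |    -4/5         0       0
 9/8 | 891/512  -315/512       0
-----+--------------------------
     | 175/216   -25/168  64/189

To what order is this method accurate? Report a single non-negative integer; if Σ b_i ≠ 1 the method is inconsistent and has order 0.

3

b = (175/216, -25/168, 64/189)
c = (0, -4/5, 9/8)
Ac = (0, 0, 63/128)
Σ b_i: 175/216·1 + (-25/168)·1 + 64/189·1 = 1 ✓
b·c: (-25/168)·(-4/5) + 64/189·9/8 = 1/2 ✓
b·c²: (-25/168)·16/25 + 64/189·81/64 = 1/3 ✓
b·Ac: 64/189·63/128 = 1/6 ✓; 3 stages ⇒ order 3.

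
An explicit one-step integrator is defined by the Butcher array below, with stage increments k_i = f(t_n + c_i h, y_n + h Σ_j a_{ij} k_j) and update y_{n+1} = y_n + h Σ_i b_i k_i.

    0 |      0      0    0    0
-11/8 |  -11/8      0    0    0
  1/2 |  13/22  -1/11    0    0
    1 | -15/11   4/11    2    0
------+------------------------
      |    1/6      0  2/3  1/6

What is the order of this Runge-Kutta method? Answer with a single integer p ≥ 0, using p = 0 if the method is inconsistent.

b = (1/6, 0, 2/3, 1/6)
c = (0, -11/8, 1/2, 1)
Ac = (0, 0, 1/8, 1/2)
Σ b_i: 1/6·1 + 2/3·1 + 1/6·1 = 1 ✓
b·c: 2/3·1/2 + 1/6·1 = 1/2 ✓
b·c²: 2/3·1/4 + 1/6·1 = 1/3 ✓
b·Ac: 2/3·1/8 + 1/6·1/2 = 1/6 ✓
b·c³: 2/3·1/8 + 1/6·1 = 1/4 ✓
b·(c∘Ac): 2/3·1/16 + 1/6·1/2 = 1/8 ✓
b·Ac²: 2/3·(-11/64) + 1/6·19/16 = 1/12 ✓
b·A²c: 1/6·1/4 = 1/24 ✓; 4 stages ⇒ order 4.

4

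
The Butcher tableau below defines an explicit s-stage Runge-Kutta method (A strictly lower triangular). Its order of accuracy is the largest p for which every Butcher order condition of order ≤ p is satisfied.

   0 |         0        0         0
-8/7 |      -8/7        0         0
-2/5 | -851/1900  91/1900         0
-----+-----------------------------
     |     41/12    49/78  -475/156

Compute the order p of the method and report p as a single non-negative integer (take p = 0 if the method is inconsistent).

3

b = (41/12, 49/78, -475/156)
c = (0, -8/7, -2/5)
Ac = (0, 0, -26/475)
Σ b_i: 41/12·1 + 49/78·1 + (-475/156)·1 = 1 ✓
b·c: 49/78·(-8/7) + (-475/156)·(-2/5) = 1/2 ✓
b·c²: 49/78·64/49 + (-475/156)·4/25 = 1/3 ✓
b·Ac: (-475/156)·(-26/475) = 1/6 ✓; 3 stages ⇒ order 3.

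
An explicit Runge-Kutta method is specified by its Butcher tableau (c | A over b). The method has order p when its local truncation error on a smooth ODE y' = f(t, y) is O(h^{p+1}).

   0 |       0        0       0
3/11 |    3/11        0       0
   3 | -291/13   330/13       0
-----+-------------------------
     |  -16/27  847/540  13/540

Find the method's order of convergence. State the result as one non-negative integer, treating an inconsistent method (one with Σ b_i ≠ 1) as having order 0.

b = (-16/27, 847/540, 13/540)
c = (0, 3/11, 3)
Ac = (0, 0, 90/13)
Σ b_i: (-16/27)·1 + 847/540·1 + 13/540·1 = 1 ✓
b·c: 847/540·3/11 + 13/540·3 = 1/2 ✓
b·c²: 847/540·9/121 + 13/540·9 = 1/3 ✓
b·Ac: 13/540·90/13 = 1/6 ✓; 3 stages ⇒ order 3.

3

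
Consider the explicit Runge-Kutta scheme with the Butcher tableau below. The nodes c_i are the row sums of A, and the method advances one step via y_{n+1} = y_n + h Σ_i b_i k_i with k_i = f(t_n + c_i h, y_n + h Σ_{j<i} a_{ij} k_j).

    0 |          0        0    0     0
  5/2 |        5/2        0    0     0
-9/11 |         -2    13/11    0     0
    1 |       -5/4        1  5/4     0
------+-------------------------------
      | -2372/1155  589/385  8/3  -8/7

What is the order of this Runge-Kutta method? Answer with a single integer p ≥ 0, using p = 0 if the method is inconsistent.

b = (-2372/1155, 589/385, 8/3, -8/7)
c = (0, 5/2, -9/11, 1)
Ac = (0, 0, 65/22, 65/44)
Σ b_i: (-2372/1155)·1 + 589/385·1 + 8/3·1 + (-8/7)·1 = 1 ✓
b·c: 589/385·5/2 + 8/3·(-9/11) + (-8/7)·1 = 1/2 ✓
b·c²: 589/385·25/4 + 8/3·81/121 + (-8/7)·1 = 34571/3388 ≠ 1/3 ⇒ order 2.
b·Ac: 8/3·65/22 + (-8/7)·65/44 = 130/21 ≠ 1/6

2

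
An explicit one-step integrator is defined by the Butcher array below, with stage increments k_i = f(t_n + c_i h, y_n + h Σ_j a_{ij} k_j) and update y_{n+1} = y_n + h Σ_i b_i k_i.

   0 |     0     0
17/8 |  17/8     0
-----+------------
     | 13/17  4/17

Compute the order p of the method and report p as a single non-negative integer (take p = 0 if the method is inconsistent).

2

b = (13/17, 4/17)
c = (0, 17/8)
Σ b_i: 13/17·1 + 4/17·1 = 1 ✓
b·c: 4/17·17/8 = 1/2 ✓; 2 stages ⇒ order 2.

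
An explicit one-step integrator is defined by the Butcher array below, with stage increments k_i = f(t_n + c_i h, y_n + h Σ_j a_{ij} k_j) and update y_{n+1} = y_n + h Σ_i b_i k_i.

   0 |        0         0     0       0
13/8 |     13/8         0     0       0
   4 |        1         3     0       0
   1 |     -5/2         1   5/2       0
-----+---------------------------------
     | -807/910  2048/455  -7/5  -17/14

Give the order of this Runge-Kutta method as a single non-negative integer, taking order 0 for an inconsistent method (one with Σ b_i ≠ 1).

2

b = (-807/910, 2048/455, -7/5, -17/14)
c = (0, 13/8, 4, 1)
Ac = (0, 0, 39/8, 93/8)
Σ b_i: (-807/910)·1 + 2048/455·1 + (-7/5)·1 + (-17/14)·1 = 1 ✓
b·c: 2048/455·13/8 + (-7/5)·4 + (-17/14)·1 = 1/2 ✓
b·c²: 2048/455·169/64 + (-7/5)·16 + (-17/14)·1 = -821/70 ≠ 1/3 ⇒ order 2.
b·Ac: (-7/5)·39/8 + (-17/14)·93/8 = -11727/560 ≠ 1/6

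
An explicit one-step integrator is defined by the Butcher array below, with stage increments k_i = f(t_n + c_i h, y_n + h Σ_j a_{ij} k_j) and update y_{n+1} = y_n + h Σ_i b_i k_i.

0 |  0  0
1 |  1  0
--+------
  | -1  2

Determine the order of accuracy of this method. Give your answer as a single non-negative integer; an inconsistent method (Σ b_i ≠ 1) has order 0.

1

b = (-1, 2)
c = (0, 1)
Σ b_i: (-1)·1 + 2·1 = 1 ✓
b·c: 2·1 = 2 ≠ 1/2 ⇒ order 1.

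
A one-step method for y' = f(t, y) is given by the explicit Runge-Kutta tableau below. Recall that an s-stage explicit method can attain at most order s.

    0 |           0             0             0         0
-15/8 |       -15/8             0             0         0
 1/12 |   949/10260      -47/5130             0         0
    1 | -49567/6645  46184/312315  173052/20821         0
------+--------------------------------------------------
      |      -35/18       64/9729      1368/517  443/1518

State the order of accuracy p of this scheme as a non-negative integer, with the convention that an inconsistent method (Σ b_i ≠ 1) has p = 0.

4

b = (-35/18, 64/9729, 1368/517, 443/1518)
c = (0, -15/8, 1/12, 1)
Ac = (0, 0, 47/2736, 184/443)
Σ b_i: (-35/18)·1 + 64/9729·1 + 1368/517·1 + 443/1518·1 = 1 ✓
b·c: 64/9729·(-15/8) + 1368/517·1/12 + 443/1518·1 = 1/2 ✓
b·c²: 64/9729·225/64 + 1368/517·1/144 + 443/1518·1 = 1/3 ✓
b·Ac: 1368/517·47/2736 + 443/1518·184/443 = 1/6 ✓
b·c³: 64/9729·(-3375/512) + 1368/517·1/1728 + 443/1518·1 = 1/4 ✓
b·(c∘Ac): 1368/517·47/32832 + 443/1518·184/443 = 1/8 ✓
b·Ac²: 1368/517·(-235/7296) + 443/1518·2047/3544 = 1/12 ✓
b·A²c: 443/1518·253/1772 = 1/24 ✓; 4 stages ⇒ order 4.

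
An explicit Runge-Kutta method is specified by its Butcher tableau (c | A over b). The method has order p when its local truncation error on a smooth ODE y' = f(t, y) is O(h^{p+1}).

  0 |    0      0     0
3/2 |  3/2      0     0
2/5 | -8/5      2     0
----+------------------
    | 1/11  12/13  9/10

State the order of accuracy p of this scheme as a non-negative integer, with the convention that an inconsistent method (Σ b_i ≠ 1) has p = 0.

0

b = (1/11, 12/13, 9/10)
c = (0, 3/2, 2/5)
Ac = (0, 0, 3)
Σ b_i: 1/11·1 + 12/13·1 + 9/10·1 = 2737/1430 ≠ 1 ⇒ order 0.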